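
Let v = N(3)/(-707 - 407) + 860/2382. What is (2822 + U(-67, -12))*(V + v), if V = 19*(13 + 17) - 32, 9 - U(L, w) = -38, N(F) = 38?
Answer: 1024574660603/663387 ≈ 1.5445e+6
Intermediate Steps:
U(L, w) = 47 (U(L, w) = 9 - 1*(-38) = 9 + 38 = 47)
V = 538 (V = 19*30 - 32 = 570 - 32 = 538)
v = 216881/663387 (v = 38/(-707 - 407) + 860/2382 = 38/(-1114) + 860*(1/2382) = 38*(-1/1114) + 430/1191 = -19/557 + 430/1191 = 216881/663387 ≈ 0.32693)
(2822 + U(-67, -12))*(V + v) = (2822 + 47)*(538 + 216881/663387) = 2869*(357119087/663387) = 1024574660603/663387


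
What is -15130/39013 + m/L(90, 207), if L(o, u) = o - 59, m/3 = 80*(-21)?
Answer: -197094550/1209403 ≈ -162.97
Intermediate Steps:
m = -5040 (m = 3*(80*(-21)) = 3*(-1680) = -5040)
L(o, u) = -59 + o
-15130/39013 + m/L(90, 207) = -15130/39013 - 5040/(-59 + 90) = -15130*1/39013 - 5040/31 = -15130/39013 - 5040*1/31 = -15130/39013 - 5040/31 = -197094550/1209403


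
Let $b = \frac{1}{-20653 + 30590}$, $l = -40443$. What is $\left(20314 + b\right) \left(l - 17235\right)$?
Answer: $- \frac{11642893711482}{9937} \approx -1.1717 \cdot 10^{9}$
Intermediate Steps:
$b = \frac{1}{9937} \approx 0.00010063$
$\left(20314 + b\right) \left(l - 17235\right) = \left(20314 + \frac{1}{9937}\right) \left(-40443 - 17235\right) = \frac{201860219}{9937} \left(-57678\right) = - \frac{11642893711482}{9937}$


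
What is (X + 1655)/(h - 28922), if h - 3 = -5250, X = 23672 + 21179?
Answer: -46506/34169 ≈ -1.3611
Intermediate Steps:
X = 44851
h = -5247 (h = 3 - 5250 = -5247)
(X + 1655)/(h - 28922) = (44851 + 1655)/(-5247 - 28922) = 46506/(-34169) = 46506*(-1/34169) = -46506/34169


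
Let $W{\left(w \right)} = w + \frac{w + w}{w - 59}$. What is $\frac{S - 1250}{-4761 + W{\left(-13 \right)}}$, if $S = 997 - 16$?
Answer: $\frac{9684}{171851} \approx 0.056351$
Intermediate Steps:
$S = 981$
$W{\left(w \right)} = w + \frac{2 w}{-59 + w}$
$\frac{S - 1250}{-4761 + W{\left(-13 \right)}} = \frac{981 - 1250}{-4761 - \frac{13 \left(-57 - 13\right)}{-59 - 13}} = - \frac{269}{-4761 - 13 \frac{1}{-72} \left(-70\right)} = - \frac{269}{-4761 - \left(- \frac{13}{72}\right) \left(-70\right)} = - \frac{269}{-4761 - \frac{455}{36}} = - \frac{269}{- \frac{171851}{36}} = \left(-269\right) \left(- \frac{36}{171851}\right) = \frac{9684}{171851}$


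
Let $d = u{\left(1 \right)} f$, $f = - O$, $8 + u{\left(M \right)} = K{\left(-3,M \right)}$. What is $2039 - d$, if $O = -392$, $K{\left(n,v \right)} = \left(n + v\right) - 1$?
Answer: $6351$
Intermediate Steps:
$K{\left(n,v \right)} = -1 + n + v$
$u{\left(M \right)} = -12 + M$ ($u{\left(M \right)} = -8 - \left(4 - M\right) = -8 + \left(-4 + M\right) = -12 + M$)
$f = 392$ ($f = \left(-1\right) \left(-392\right) = 392$)
$d = -4312$ ($d = \left(-12 + 1\right) 392 = \left(-11\right) 392 = -4312$)
$2039 - d = 2039 - -4312 = 2039 + 4312 = 6351$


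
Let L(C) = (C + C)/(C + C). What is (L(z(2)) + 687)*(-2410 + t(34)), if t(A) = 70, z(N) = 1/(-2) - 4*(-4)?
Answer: -1609920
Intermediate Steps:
z(N) = 31/2 (z(N) = -½ + 16 = 31/2)
L(C) = 1 (L(C) = (2*C)/((2*C)) = (2*C)*(1/(2*C)) = 1)
(L(z(2)) + 687)*(-2410 + t(34)) = (1 + 687)*(-2410 + 70) = 688*(-2340) = -1609920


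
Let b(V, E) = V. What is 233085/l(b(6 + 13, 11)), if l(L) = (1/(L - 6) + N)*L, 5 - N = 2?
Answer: 606021/152 ≈ 3987.0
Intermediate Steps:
N = 3 (N = 5 - 1*2 = 5 - 2 = 3)
l(L) = L*(3 + 1/(-6 + L)) (l(L) = (1/(L - 6) + 3)*L = (1/(-6 + L) + 3)*L = (3 + 1/(-6 + L))*L = L*(3 + 1/(-6 + L)))
233085/l(b(6 + 13, 11)) = 233085/(((6 + 13)*(-17 + 3*(6 + 13))/(-6 + (6 + 13)))) = 233085/((19*(-17 + 3*19)/(-6 + 19))) = 233085/((19*(-17 + 57)/13)) = 233085/((19*(1/13)*40)) = 233085/(760/13) = 233085*(13/760) = 606021/152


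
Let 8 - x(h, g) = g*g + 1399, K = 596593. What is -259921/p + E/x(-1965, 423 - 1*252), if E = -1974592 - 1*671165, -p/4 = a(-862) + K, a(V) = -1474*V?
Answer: 4942097676035/57195488392 ≈ 86.407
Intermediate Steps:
p = -7468724 (p = -4*(-1474*(-862) + 596593) = -4*(1270588 + 596593) = -4*1867181 = -7468724)
x(h, g) = -1391 - g**2 (x(h, g) = 8 - (g*g + 1399) = 8 - (g**2 + 1399) = 8 - (1399 + g**2) = 8 + (-1399 - g**2) = -1391 - g**2)
E = -2645757 (E = -1974592 - 671165 = -2645757)
-259921/p + E/x(-1965, 423 - 1*252) = -259921/(-7468724) - 2645757/(-1391 - (423 - 1*252)**2) = -259921*(-1/7468724) - 2645757/(-1391 - (423 - 252)**2) = 259921/7468724 - 2645757/(-1391 - 1*171**2) = 259921/7468724 - 2645757/(-1391 - 1*29241) = 259921/7468724 - 2645757/(-1391 - 29241) = 259921/7468724 - 2645757/(-30632) = 259921/7468724 - 2645757*(-1/30632) = 259921/7468724 + 2645757/30632 = 4942097676035/57195488392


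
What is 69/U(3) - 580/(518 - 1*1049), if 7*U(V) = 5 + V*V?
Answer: 37799/1062 ≈ 35.592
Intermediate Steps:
U(V) = 5/7 + V²/7 (U(V) = (5 + V*V)/7 = (5 + V²)/7 = 5/7 + V²/7)
69/U(3) - 580/(518 - 1*1049) = 69/(5/7 + (⅐)*3²) - 580/(518 - 1*1049) = 69/(5/7 + (⅐)*9) - 580/(518 - 1049) = 69/(5/7 + 9/7) - 580/(-531) = 69/2 - 580*(-1/531) = 69*(½) + 580/531 = 69/2 + 580/531 = 37799/1062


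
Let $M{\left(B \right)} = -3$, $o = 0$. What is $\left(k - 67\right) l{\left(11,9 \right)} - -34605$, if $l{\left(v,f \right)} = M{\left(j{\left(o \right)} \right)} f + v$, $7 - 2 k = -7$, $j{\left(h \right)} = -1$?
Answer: $35565$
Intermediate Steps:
$k = 7$ ($k = \frac{7}{2} - - \frac{7}{2} = \frac{7}{2} + \frac{7}{2} = 7$)
$l{\left(v,f \right)} = v - 3 f$ ($l{\left(v,f \right)} = - 3 f + v = v - 3 f$)
$\left(k - 67\right) l{\left(11,9 \right)} - -34605 = \left(7 - 67\right) \left(11 - 27\right) - -34605 = - 60 \left(11 - 27\right) + 34605 = \left(-60\right) \left(-16\right) + 34605 = 960 + 34605 = 35565$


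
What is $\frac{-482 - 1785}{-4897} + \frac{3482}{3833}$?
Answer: $\frac{25740765}{18770201} \approx 1.3714$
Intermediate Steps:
$\frac{-482 - 1785}{-4897} + \frac{3482}{3833} = \left(-2267\right) \left(- \frac{1}{4897}\right) + 3482 \cdot \frac{1}{3833} = \frac{2267}{4897} + \frac{3482}{3833} = \frac{25740765}{18770201}$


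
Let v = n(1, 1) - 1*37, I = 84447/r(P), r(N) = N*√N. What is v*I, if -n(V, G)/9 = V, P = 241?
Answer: -3884562*√241/58081 ≈ -1038.3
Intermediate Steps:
n(V, G) = -9*V
r(N) = N^(3/2)
I = 84447*√241/58081 (I = 84447/(241^(3/2)) = 84447/((241*√241)) = 84447*(√241/58081) = 84447*√241/58081 ≈ 22.571)
v = -46 (v = -9*1 - 1*37 = -9 - 37 = -46)
v*I = -3884562*√241/58081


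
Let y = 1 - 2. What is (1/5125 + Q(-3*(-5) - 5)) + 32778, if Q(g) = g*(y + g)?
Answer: 168448501/5125 ≈ 32868.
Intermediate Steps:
y = -1
Q(g) = g*(-1 + g)
(1/5125 + Q(-3*(-5) - 5)) + 32778 = (1/5125 + (-3*(-5) - 5)*(-1 + (-3*(-5) - 5))) + 32778 = (1/5125 + (15 - 5)*(-1 + (15 - 5))) + 32778 = (1/5125 + 10*(-1 + 10)) + 32778 = (1/5125 + 10*9) + 32778 = (1/5125 + 90) + 32778 = 461251/5125 + 32778 = 168448501/5125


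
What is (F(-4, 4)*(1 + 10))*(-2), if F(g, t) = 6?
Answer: -132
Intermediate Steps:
(F(-4, 4)*(1 + 10))*(-2) = (6*(1 + 10))*(-2) = (6*11)*(-2) = 66*(-2) = -132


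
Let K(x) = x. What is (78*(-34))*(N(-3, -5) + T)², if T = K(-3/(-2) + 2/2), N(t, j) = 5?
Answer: -149175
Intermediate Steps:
T = 5/2 (T = -3/(-2) + 2/2 = -3*(-½) + 2*(½) = 3/2 + 1 = 5/2 ≈ 2.5000)
(78*(-34))*(N(-3, -5) + T)² = (78*(-34))*(5 + 5/2)² = -2652*(15/2)² = -2652*225/4 = -149175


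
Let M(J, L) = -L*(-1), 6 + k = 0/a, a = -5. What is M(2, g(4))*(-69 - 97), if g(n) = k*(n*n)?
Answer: 15936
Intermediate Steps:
k = -6 (k = -6 + 0/(-5) = -6 + 0*(-1/5) = -6 + 0 = -6)
g(n) = -6*n**2 (g(n) = -6*n*n = -6*n**2)
M(J, L) = L
M(2, g(4))*(-69 - 97) = (-6*4**2)*(-69 - 97) = -6*16*(-166) = -96*(-166) = 15936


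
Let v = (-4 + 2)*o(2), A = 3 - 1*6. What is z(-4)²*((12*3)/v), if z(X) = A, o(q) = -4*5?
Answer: 81/10 ≈ 8.1000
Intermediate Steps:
A = -3 (A = 3 - 6 = -3)
o(q) = -20
z(X) = -3
v = 40 (v = (-4 + 2)*(-20) = -2*(-20) = 40)
z(-4)²*((12*3)/v) = (-3)²*((12*3)/40) = 9*(36*(1/40)) = 9*(9/10) = 81/10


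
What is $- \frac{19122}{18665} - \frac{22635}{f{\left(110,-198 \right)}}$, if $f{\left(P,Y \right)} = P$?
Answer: $- \frac{84917139}{410630} \approx -206.8$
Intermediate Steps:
$- \frac{19122}{18665} - \frac{22635}{f{\left(110,-198 \right)}} = - \frac{19122}{18665} - \frac{22635}{110} = \left(-19122\right) \frac{1}{18665} - \frac{4527}{22} = - \frac{19122}{18665} - \frac{4527}{22} = - \frac{84917139}{410630}$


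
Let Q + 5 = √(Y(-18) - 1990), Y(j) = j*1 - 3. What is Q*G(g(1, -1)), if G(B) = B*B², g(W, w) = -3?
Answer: 135 - 27*I*√2011 ≈ 135.0 - 1210.8*I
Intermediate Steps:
G(B) = B³
Y(j) = -3 + j (Y(j) = j - 3 = -3 + j)
Q = -5 + I*√2011 (Q = -5 + √((-3 - 18) - 1990) = -5 + √(-21 - 1990) = -5 + √(-2011) = -5 + I*√2011 ≈ -5.0 + 44.844*I)
Q*G(g(1, -1)) = (-5 + I*√2011)*(-3)³ = (-5 + I*√2011)*(-27) = 135 - 27*I*√2011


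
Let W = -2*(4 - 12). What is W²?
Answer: 256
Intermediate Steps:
W = 16 (W = -2*(-8) = 16)
W² = 16² = 256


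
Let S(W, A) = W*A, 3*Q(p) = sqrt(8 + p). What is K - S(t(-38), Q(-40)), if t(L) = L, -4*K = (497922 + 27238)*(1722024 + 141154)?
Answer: -244616639620 + 152*I*sqrt(2)/3 ≈ -2.4462e+11 + 71.653*I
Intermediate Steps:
K = -244616639620 (K = -(497922 + 27238)*(1722024 + 141154)/4 = -131290*1863178 = -1/4*978466558480 = -244616639620)
Q(p) = sqrt(8 + p)/3
S(W, A) = A*W
K - S(t(-38), Q(-40)) = -244616639620 - sqrt(8 - 40)/3*(-38) = -244616639620 - sqrt(-32)/3*(-38) = -244616639620 - (4*I*sqrt(2))/3*(-38) = -244616639620 - 4*I*sqrt(2)/3*(-38) = -244616639620 - (-152)*I*sqrt(2)/3 = -244616639620 + 152*I*sqrt(2)/3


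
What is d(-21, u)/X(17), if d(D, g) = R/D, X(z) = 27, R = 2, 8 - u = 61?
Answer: -2/567 ≈ -0.0035273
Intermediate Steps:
u = -53 (u = 8 - 1*61 = 8 - 61 = -53)
d(D, g) = 2/D
d(-21, u)/X(17) = (2/(-21))/27 = (2*(-1/21))*(1/27) = -2/21*1/27 = -2/567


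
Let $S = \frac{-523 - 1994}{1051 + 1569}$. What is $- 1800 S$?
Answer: $\frac{226530}{131} \approx 1729.2$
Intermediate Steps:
$S = - \frac{2517}{2620} \approx -0.96069$
$- 1800 S = \left(-1800\right) \left(- \frac{2517}{2620}\right) = \frac{226530}{131}$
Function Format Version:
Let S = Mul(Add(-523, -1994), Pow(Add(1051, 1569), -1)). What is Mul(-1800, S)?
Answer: Rational(226530, 131) ≈ 1729.2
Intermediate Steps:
S = Rational(-2517, 2620) (S = Mul(-2517, Pow(2620, -1)) = Mul(-2517, Rational(1, 2620)) = Rational(-2517, 2620) ≈ -0.96069)
Mul(-1800, S) = Mul(-1800, Rational(-2517, 2620)) = Rational(226530, 131)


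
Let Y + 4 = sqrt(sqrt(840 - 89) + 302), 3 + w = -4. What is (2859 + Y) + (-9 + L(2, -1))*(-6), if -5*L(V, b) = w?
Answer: 14503/5 + sqrt(302 + sqrt(751)) ≈ 2918.8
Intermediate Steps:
w = -7 (w = -3 - 4 = -7)
L(V, b) = 7/5 (L(V, b) = -1/5*(-7) = 7/5)
Y = -4 + sqrt(302 + sqrt(751)) (Y = -4 + sqrt(sqrt(840 - 89) + 302) = -4 + sqrt(sqrt(751) + 302) = -4 + sqrt(302 + sqrt(751)) ≈ 14.150)
(2859 + Y) + (-9 + L(2, -1))*(-6) = (2859 + (-4 + sqrt(302 + sqrt(751)))) + (-9 + 7/5)*(-6) = (2855 + sqrt(302 + sqrt(751))) - 38/5*(-6) = (2855 + sqrt(302 + sqrt(751))) + 228/5 = 14503/5 + sqrt(302 + sqrt(751))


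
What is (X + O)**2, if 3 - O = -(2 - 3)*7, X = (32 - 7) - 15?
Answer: 36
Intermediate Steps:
X = 10 (X = 25 - 15 = 10)
O = -4 (O = 3 - (-(2 - 3))*7 = 3 - (-1*(-1))*7 = 3 - 7 = -4)
(X + O)**2 = (10 - 4)**2 = 6**2 = 36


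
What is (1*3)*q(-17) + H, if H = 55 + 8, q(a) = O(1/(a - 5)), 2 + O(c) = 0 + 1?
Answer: 60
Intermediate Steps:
O(c) = -1 (O(c) = -2 + (0 + 1) = -2 + 1 = -1)
q(a) = -1
H = 63
(1*3)*q(-17) + H = (1*3)*(-1) + 63 = 3*(-1) + 63 = -3 + 63 = 60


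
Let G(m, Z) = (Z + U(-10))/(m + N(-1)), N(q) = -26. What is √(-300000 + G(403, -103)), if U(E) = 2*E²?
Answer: I*√42638663431/377 ≈ 547.72*I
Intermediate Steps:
G(m, Z) = (200 + Z)/(-26 + m) (G(m, Z) = (Z + 2*(-10)²)/(m - 26) = (Z + 2*100)/(-26 + m) = (Z + 200)/(-26 + m) = (200 + Z)/(-26 + m))
√(-300000 + G(403, -103)) = √(-300000 + (200 - 103)/(-26 + 403)) = √(-300000 + 97/377) = √(-113099903/377) = I*√42638663431/377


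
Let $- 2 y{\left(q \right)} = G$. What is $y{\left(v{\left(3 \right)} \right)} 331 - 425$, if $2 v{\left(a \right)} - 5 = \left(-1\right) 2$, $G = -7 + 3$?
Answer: $237$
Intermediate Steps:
$G = -4$
$v{\left(a \right)} = \frac{3}{2}$ ($v{\left(a \right)} = \frac{5}{2} + \frac{\left(-1\right) 2}{2} = \frac{5}{2} + \frac{1}{2} \left(-2\right) = \frac{5}{2} - 1 = \frac{3}{2}$)
$y{\left(q \right)} = 2$ ($y{\left(q \right)} = \left(- \frac{1}{2}\right) \left(-4\right) = 2$)
$y{\left(v{\left(3 \right)} \right)} 331 - 425 = 2 \cdot 331 - 425 = 662 - 425 = 237$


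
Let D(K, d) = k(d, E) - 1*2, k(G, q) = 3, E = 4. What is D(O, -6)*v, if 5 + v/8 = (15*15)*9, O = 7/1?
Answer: 16160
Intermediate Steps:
O = 7 (O = 7*1 = 7)
D(K, d) = 1 (D(K, d) = 3 - 1*2 = 3 - 2 = 1)
v = 16160 (v = -40 + 8*((15*15)*9) = -40 + 8*(225*9) = -40 + 8*2025 = -40 + 16200 = 16160)
D(O, -6)*v = 1*16160 = 16160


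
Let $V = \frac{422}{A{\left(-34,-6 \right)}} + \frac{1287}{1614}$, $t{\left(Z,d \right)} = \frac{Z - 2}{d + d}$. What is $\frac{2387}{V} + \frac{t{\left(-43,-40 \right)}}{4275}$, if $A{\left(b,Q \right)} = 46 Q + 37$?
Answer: $- \frac{466526330779}{189247600} \approx -2465.2$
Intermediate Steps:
$t{\left(Z,d \right)} = \frac{-2 + Z}{2 d}$
$A{\left(b,Q \right)} = 37 + 46 Q$
$V = - \frac{124505}{128582}$ ($V = \frac{422}{37 + 46 \left(-6\right)} + \frac{1287}{1614} = \frac{422}{37 - 276} + 1287 \cdot \frac{1}{1614} = \frac{422}{-239} + \frac{429}{538} = 422 \left(- \frac{1}{239}\right) + \frac{429}{538} = - \frac{422}{239} + \frac{429}{538} = - \frac{124505}{128582} \approx -0.96829$)
$\frac{2387}{V} + \frac{t{\left(-43,-40 \right)}}{4275} = \frac{2387}{- \frac{124505}{128582}} + \frac{\frac{1}{2} \frac{1}{-40} \left(-2 - 43\right)}{4275} = 2387 \left(- \frac{128582}{124505}\right) + \frac{1}{2} \left(- \frac{1}{40}\right) \left(-45\right) \frac{1}{4275} = - \frac{306925234}{124505} + \frac{9}{16} \cdot \frac{1}{4275} = - \frac{306925234}{124505} + \frac{1}{7600} = - \frac{466526330779}{189247600}$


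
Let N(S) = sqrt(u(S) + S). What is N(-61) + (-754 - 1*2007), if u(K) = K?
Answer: -2761 + I*sqrt(122) ≈ -2761.0 + 11.045*I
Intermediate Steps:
N(S) = sqrt(2)*sqrt(S) (N(S) = sqrt(S + S) = sqrt(2*S) = sqrt(2)*sqrt(S))
N(-61) + (-754 - 1*2007) = sqrt(2)*sqrt(-61) + (-754 - 1*2007) = sqrt(2)*(I*sqrt(61)) + (-754 - 2007) = I*sqrt(122) - 2761 = -2761 + I*sqrt(122)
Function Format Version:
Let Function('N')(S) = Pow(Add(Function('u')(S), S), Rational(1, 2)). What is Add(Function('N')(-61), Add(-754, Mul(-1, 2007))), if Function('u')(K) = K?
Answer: Add(-2761, Mul(I, Pow(122, Rational(1, 2)))) ≈ Add(-2761.0, Mul(11.045, I))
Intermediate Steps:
Function('N')(S) = Mul(Pow(2, Rational(1, 2)), Pow(S, Rational(1, 2))) (Function('N')(S) = Pow(Add(S, S), Rational(1, 2)) = Pow(Mul(2, S), Rational(1, 2)) = Mul(Pow(2, Rational(1, 2)), Pow(S, Rational(1, 2))))
Add(Function('N')(-61), Add(-754, Mul(-1, 2007))) = Add(Mul(Pow(2, Rational(1, 2)), Pow(-61, Rational(1, 2))), Add(-754, Mul(-1, 2007))) = Add(Mul(Pow(2, Rational(1, 2)), Mul(I, Pow(61, Rational(1, 2)))), Add(-754, -2007)) = Add(Mul(I, Pow(122, Rational(1, 2))), -2761) = Add(-2761, Mul(I, Pow(122, Rational(1, 2))))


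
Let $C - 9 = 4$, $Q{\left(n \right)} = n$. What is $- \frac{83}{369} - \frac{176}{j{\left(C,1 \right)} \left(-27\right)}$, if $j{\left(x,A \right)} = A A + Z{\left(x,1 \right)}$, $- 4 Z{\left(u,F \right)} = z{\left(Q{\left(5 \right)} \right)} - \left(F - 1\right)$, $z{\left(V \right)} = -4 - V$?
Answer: $\frac{25627}{14391} \approx 1.7808$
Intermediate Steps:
$C = 13$ ($C = 9 + 4 = 13$)
$Z{\left(u,F \right)} = 2 + \frac{F}{4}$ ($Z{\left(u,F \right)} = - \frac{\left(-4 - 5\right) - \left(F - 1\right)}{4} = - \frac{\left(-4 - 5\right) - \left(-1 + F\right)}{4} = - \frac{-9 - \left(-1 + F\right)}{4} = - \frac{-8 - F}{4} = 2 + \frac{F}{4}$)
$j{\left(x,A \right)} = \frac{9}{4} + A^{2}$ ($j{\left(x,A \right)} = A A + \left(2 + \frac{1}{4} \cdot 1\right) = A^{2} + \left(2 + \frac{1}{4}\right) = A^{2} + \frac{9}{4} = \frac{9}{4} + A^{2}$)
$- \frac{83}{369} - \frac{176}{j{\left(C,1 \right)} \left(-27\right)} = - \frac{83}{369} - \frac{176}{\left(\frac{9}{4} + 1^{2}\right) \left(-27\right)} = \left(-83\right) \frac{1}{369} - \frac{176}{\left(\frac{9}{4} + 1\right) \left(-27\right)} = - \frac{83}{369} - \frac{176}{\frac{13}{4} \left(-27\right)} = - \frac{83}{369} - \frac{176}{- \frac{351}{4}} = - \frac{83}{369} - - \frac{704}{351} = - \frac{83}{369} + \frac{704}{351} = \frac{25627}{14391}$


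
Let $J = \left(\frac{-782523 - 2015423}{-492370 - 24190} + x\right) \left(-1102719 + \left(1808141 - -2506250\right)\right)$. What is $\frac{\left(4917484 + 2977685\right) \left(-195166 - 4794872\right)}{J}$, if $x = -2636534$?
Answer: $\frac{1271938386543534270}{273378565455916073} \approx 4.6527$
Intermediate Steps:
$J = - \frac{273378565455916073}{32285}$ ($J = \left(\frac{-782523 - 2015423}{-492370 - 24190} - 2636534\right) \left(-1102719 + \left(1808141 - -2506250\right)\right) = \left(- \frac{2797946}{-516560} - 2636534\right) \left(-1102719 + \left(1808141 + 2506250\right)\right) = \left(\left(-2797946\right) \left(- \frac{1}{516560}\right) - 2636534\right) \left(-1102719 + 4314391\right) = \left(\frac{1398973}{258280} - 2636534\right) 3211672 = \left(- \frac{680962602547}{258280}\right) 3211672 = - \frac{273378565455916073}{32285} \approx -8.4677 \cdot 10^{12}$)
$\frac{\left(4917484 + 2977685\right) \left(-195166 - 4794872\right)}{J} = \frac{\left(4917484 + 2977685\right) \left(-195166 - 4794872\right)}{- \frac{273378565455916073}{32285}} = 7895169 \left(-4990038\right) \left(- \frac{32285}{273378565455916073}\right) = \left(-39397193326422\right) \left(- \frac{32285}{273378565455916073}\right) = \frac{1271938386543534270}{273378565455916073}$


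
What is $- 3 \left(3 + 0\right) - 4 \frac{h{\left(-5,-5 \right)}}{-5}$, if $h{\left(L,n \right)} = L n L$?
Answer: $-109$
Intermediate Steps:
$h{\left(L,n \right)} = n L^{2}$
$- 3 \left(3 + 0\right) - 4 \frac{h{\left(-5,-5 \right)}}{-5} = - 3 \left(3 + 0\right) - 4 \frac{\left(-5\right) \left(-5\right)^{2}}{-5} = \left(-3\right) 3 - 4 \left(-5\right) 25 \left(- \frac{1}{5}\right) = -9 - 4 \left(\left(-125\right) \left(- \frac{1}{5}\right)\right) = -9 - 100 = -109$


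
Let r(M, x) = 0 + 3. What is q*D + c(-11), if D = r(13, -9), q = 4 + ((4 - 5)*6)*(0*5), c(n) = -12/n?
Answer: 144/11 ≈ 13.091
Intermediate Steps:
r(M, x) = 3
q = 4 (q = 4 - 1*6*0 = 4 - 6*0 = 4 + 0 = 4)
D = 3
q*D + c(-11) = 4*3 - 12/(-11) = 12 - 12*(-1/11) = 12 + 12/11 = 144/11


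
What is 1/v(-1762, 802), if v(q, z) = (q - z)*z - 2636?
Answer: -1/2058964 ≈ -4.8568e-7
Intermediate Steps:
v(q, z) = -2636 + z*(q - z) (v(q, z) = z*(q - z) - 2636 = -2636 + z*(q - z))
1/v(-1762, 802) = 1/(-2636 - 1*802² - 1762*802) = 1/(-2636 - 1*643204 - 1413124) = 1/(-2636 - 643204 - 1413124) = 1/(-2058964) = -1/2058964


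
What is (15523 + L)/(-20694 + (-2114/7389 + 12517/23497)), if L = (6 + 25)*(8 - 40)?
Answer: -2522862527823/3592835661647 ≈ -0.70219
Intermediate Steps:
L = -992 (L = 31*(-32) = -992)
(15523 + L)/(-20694 + (-2114/7389 + 12517/23497)) = (15523 - 992)/(-20694 + (-2114/7389 + 12517/23497)) = 14531/(-20694 + (-2114*1/7389 + 12517*(1/23497))) = 14531/(-20694 + (-2114/7389 + 12517/23497)) = 14531/(-20694 + 42815455/173619333) = 14531/(-3592835661647/173619333) = 14531*(-173619333/3592835661647) = -2522862527823/3592835661647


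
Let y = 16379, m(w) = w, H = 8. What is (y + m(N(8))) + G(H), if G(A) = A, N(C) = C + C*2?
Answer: 16411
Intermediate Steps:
N(C) = 3*C (N(C) = C + 2*C = 3*C)
(y + m(N(8))) + G(H) = (16379 + 3*8) + 8 = (16379 + 24) + 8 = 16403 + 8 = 16411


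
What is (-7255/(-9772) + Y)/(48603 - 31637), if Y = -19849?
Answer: -193957173/165791752 ≈ -1.1699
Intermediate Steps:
(-7255/(-9772) + Y)/(48603 - 31637) = (-7255/(-9772) - 19849)/(48603 - 31637) = (-7255*(-1/9772) - 19849)/16966 = (7255/9772 - 19849)*(1/16966) = -193957173/9772*1/16966 = -193957173/165791752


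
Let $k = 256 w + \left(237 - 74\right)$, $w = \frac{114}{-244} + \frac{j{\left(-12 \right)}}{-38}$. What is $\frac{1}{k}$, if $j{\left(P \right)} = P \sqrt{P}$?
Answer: $\frac{58289587}{107876670841} - \frac{217187328 i \sqrt{3}}{107876670841} \approx 0.00054034 - 0.0034871 i$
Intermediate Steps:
$j{\left(P \right)} = P^{\frac{3}{2}}$
$w = - \frac{57}{122} + \frac{12 i \sqrt{3}}{19}$ ($w = \frac{114}{-244} + \frac{\left(-12\right)^{\frac{3}{2}}}{-38} = 114 \left(- \frac{1}{244}\right) + - 24 i \sqrt{3} \left(- \frac{1}{38}\right) = - \frac{57}{122} + \frac{12 i \sqrt{3}}{19} \approx -0.46721 + 1.0939 i$)
$k = \frac{2647}{61} + \frac{3072 i \sqrt{3}}{19}$ ($k = 256 \left(- \frac{57}{122} + \frac{12 i \sqrt{3}}{19}\right) + \left(237 - 74\right) = \left(- \frac{7296}{61} + \frac{3072 i \sqrt{3}}{19}\right) + \left(237 - 74\right) = \left(- \frac{7296}{61} + \frac{3072 i \sqrt{3}}{19}\right) + 163 = \frac{2647}{61} + \frac{3072 i \sqrt{3}}{19} \approx 43.393 + 280.05 i$)
$\frac{1}{k} = \frac{1}{\frac{2647}{61} + \frac{3072 i \sqrt{3}}{19}}$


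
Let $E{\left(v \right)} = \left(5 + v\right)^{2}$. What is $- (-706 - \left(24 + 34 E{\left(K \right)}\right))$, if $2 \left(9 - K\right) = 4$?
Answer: $5626$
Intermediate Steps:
$K = 7$ ($K = 9 - 2 = 7$)
$- (-706 - \left(24 + 34 E{\left(K \right)}\right)) = - (-706 - \left(24 + 34 \left(5 + 7\right)^{2}\right)) = - (-706 - \left(24 + 34 \cdot 12^{2}\right)) = - (-706 - 4920) = \left(-1\right) \left(-5626\right) = 5626$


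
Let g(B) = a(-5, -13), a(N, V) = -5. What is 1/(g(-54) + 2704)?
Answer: 1/2699 ≈ 0.00037051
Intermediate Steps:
g(B) = -5
1/(g(-54) + 2704) = 1/(-5 + 2704) = 1/2699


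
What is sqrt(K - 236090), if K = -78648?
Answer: I*sqrt(314738) ≈ 561.02*I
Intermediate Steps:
sqrt(K - 236090) = sqrt(-78648 - 236090) = sqrt(-314738) = I*sqrt(314738)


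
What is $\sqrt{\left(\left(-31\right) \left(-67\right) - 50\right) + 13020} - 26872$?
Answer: $-26872 + \sqrt{15047} \approx -26749.0$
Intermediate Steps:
$\sqrt{\left(\left(-31\right) \left(-67\right) - 50\right) + 13020} - 26872 = \sqrt{\left(2077 - 50\right) + 13020} - 26872 = \sqrt{2027 + 13020} - 26872 = \sqrt{15047} - 26872 = -26872 + \sqrt{15047}$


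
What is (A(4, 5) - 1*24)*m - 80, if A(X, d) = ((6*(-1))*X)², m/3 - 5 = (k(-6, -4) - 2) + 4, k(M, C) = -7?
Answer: -80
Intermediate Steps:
m = 0 (m = 15 + 3*((-7 - 2) + 4) = 15 + 3*(-9 + 4) = 15 + 3*(-5) = 15 - 15 = 0)
A(X, d) = 36*X² (A(X, d) = (-6*X)² = 36*X²)
(A(4, 5) - 1*24)*m - 80 = (36*4² - 1*24)*0 - 80 = (36*16 - 24)*0 - 80 = (576 - 24)*0 - 80 = 552*0 - 80 = 0 - 80 = -80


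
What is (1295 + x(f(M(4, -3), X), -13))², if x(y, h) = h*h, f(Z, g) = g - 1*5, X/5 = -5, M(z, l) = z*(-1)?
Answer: 2143296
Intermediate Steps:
M(z, l) = -z
X = -25 (X = 5*(-5) = -25)
f(Z, g) = -5 + g (f(Z, g) = g - 5 = -5 + g)
x(y, h) = h²
(1295 + x(f(M(4, -3), X), -13))² = (1295 + (-13)²)² = (1295 + 169)² = 1464² = 2143296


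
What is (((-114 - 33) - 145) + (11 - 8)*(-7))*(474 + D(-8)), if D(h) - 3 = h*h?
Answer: -169333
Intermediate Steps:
D(h) = 3 + h² (D(h) = 3 + h*h = 3 + h²)
(((-114 - 33) - 145) + (11 - 8)*(-7))*(474 + D(-8)) = (((-114 - 33) - 145) + (11 - 8)*(-7))*(474 + (3 + (-8)²)) = ((-147 - 145) + 3*(-7))*(474 + (3 + 64)) = (-292 - 21)*(474 + 67) = -313*541 = -169333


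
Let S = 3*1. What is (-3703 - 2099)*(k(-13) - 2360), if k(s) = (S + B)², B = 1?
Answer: 13599888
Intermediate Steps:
S = 3
k(s) = 16 (k(s) = (3 + 1)² = 4² = 16)
(-3703 - 2099)*(k(-13) - 2360) = (-3703 - 2099)*(16 - 2360) = -5802*(-2344) = 13599888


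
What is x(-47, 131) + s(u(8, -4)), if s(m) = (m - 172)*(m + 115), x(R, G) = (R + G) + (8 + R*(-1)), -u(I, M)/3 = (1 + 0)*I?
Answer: -17697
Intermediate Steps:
u(I, M) = -3*I (u(I, M) = -3*(1 + 0)*I = -3*I)
x(R, G) = 8 + G (x(R, G) = (G + R) + (8 - R) = 8 + G)
s(m) = (-172 + m)*(115 + m)
x(-47, 131) + s(u(8, -4)) = (8 + 131) + (-19780 + (-3*8)² - (-171)*8) = 139 + (-19780 + (-24)² - 57*(-24)) = 139 + (-19780 + 576 + 1368) = 139 - 17836 = -17697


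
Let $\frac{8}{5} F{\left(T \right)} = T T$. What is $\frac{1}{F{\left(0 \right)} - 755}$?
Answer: $- \frac{1}{755} \approx -0.0013245$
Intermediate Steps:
$F{\left(T \right)} = \frac{5 T^{2}}{8}$ ($F{\left(T \right)} = \frac{5 T T}{8} = \frac{5 T^{2}}{8}$)
$\frac{1}{F{\left(0 \right)} - 755} = \frac{1}{\frac{5 \cdot 0^{2}}{8} - 755} = \frac{1}{\frac{5}{8} \cdot 0 - 755} = \frac{1}{0 - 755} = \frac{1}{-755} = - \frac{1}{755}$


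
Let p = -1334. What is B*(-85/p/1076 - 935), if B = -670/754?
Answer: 449598124925/541139768 ≈ 830.84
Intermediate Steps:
B = -335/377 (B = -670*1/754 = -335/377 ≈ -0.88859)
B*(-85/p/1076 - 935) = -335*(-85/(-1334)/1076 - 935)/377 = -335*(-85*(-1/1334)*(1/1076) - 935)/377 = -335*((85/1334)*(1/1076) - 935)/377 = -335*(85/1435384 - 935)/377 = -335/377*(-1342083955/1435384) = 449598124925/541139768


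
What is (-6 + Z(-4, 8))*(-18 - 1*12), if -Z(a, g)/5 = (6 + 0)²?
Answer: 5580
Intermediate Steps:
Z(a, g) = -180 (Z(a, g) = -5*(6 + 0)² = -5*6² = -5*36 = -180)
(-6 + Z(-4, 8))*(-18 - 1*12) = (-6 - 180)*(-18 - 1*12) = -186*(-18 - 12) = -186*(-30) = 5580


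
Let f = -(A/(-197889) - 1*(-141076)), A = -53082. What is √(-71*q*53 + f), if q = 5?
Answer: I*√695705674396101/65963 ≈ 399.86*I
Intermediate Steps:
f = -9305813882/65963 (f = -(-53082/(-197889) - 1*(-141076)) = -(-53082*(-1/197889) + 141076) = -(17694/65963 + 141076) = -1*9305813882/65963 = -9305813882/65963 ≈ -1.4108e+5)
√(-71*q*53 + f) = √(-71*5*53 - 9305813882/65963) = √(-355*53 - 9305813882/65963) = √(-18815 - 9305813882/65963) = √(-10546907727/65963) = I*√695705674396101/65963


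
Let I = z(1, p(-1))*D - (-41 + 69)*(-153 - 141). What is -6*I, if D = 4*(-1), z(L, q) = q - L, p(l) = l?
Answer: -49440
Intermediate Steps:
D = -4
I = 8240 (I = (-1 - 1*1)*(-4) - (-41 + 69)*(-153 - 141) = (-1 - 1)*(-4) - 28*(-294) = -2*(-4) - 1*(-8232) = 8 + 8232 = 8240)
-6*I = -6*8240 = -49440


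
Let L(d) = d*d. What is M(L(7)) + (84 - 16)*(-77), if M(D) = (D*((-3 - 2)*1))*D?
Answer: -17241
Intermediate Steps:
L(d) = d**2
M(D) = -5*D**2 (M(D) = (D*(-5*1))*D = (D*(-5))*D = (-5*D)*D = -5*D**2)
M(L(7)) + (84 - 16)*(-77) = -5*(7**2)**2 + (84 - 16)*(-77) = -5*49**2 + 68*(-77) = -5*2401 - 5236 = -12005 - 5236 = -17241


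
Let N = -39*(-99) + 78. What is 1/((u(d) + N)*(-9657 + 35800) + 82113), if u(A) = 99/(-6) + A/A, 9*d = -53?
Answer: 2/205308347 ≈ 9.7414e-9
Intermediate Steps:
d = -53/9 (d = (⅑)*(-53) = -53/9 ≈ -5.8889)
u(A) = -31/2 (u(A) = 99*(-⅙) + 1 = -33/2 + 1 = -31/2)
N = 3939 (N = 3861 + 78 = 3939)
1/((u(d) + N)*(-9657 + 35800) + 82113) = 1/((-31/2 + 3939)*(-9657 + 35800) + 82113) = 1/((7847/2)*26143 + 82113) = 1/(205144121/2 + 82113) = 1/(205308347/2) = 2/205308347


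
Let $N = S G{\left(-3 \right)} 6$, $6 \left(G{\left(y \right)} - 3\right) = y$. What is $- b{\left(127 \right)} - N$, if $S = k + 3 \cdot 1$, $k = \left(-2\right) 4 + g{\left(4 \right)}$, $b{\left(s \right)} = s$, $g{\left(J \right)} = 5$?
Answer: $-127$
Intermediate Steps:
$G{\left(y \right)} = 3 + \frac{y}{6}$
$k = -3$ ($k = \left(-2\right) 4 + 5 = -8 + 5 = -3$)
$S = 0$ ($S = -3 + 3 \cdot 1 = -3 + 3 = 0$)
$N = 0$ ($N = 0 \left(3 + \frac{1}{6} \left(-3\right)\right) 6 = 0 \left(3 - \frac{1}{2}\right) 6 = 0 \cdot \frac{5}{2} \cdot 6 = 0 \cdot 15 = 0$)
$- b{\left(127 \right)} - N = \left(-1\right) 127 - 0 = -127 + 0 = -127$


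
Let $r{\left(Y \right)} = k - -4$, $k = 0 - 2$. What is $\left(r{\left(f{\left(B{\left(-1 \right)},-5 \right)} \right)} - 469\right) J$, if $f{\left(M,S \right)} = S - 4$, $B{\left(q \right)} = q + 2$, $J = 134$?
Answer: $-62578$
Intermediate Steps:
$k = -2$
$B{\left(q \right)} = 2 + q$
$f{\left(M,S \right)} = -4 + S$ ($f{\left(M,S \right)} = S - 4 = -4 + S$)
$r{\left(Y \right)} = 2$ ($r{\left(Y \right)} = -2 - -4 = -2 + 4 = 2$)
$\left(r{\left(f{\left(B{\left(-1 \right)},-5 \right)} \right)} - 469\right) J = \left(2 - 469\right) 134 = \left(-467\right) 134 = -62578$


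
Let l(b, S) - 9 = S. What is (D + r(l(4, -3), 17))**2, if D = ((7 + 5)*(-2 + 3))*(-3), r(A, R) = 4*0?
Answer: 1296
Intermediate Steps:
l(b, S) = 9 + S
r(A, R) = 0
D = -36 (D = (12*1)*(-3) = 12*(-3) = -36)
(D + r(l(4, -3), 17))**2 = (-36 + 0)**2 = (-36)**2 = 1296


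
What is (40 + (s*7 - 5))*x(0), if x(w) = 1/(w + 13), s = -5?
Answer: 0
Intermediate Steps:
x(w) = 1/(13 + w)
(40 + (s*7 - 5))*x(0) = (40 + (-5*7 - 5))/(13 + 0) = (40 + (-35 - 5))/13 = (40 - 40)*(1/13) = 0*(1/13) = 0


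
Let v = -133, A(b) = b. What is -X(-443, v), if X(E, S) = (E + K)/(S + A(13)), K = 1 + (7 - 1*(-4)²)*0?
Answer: -221/60 ≈ -3.6833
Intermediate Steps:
K = 1 (K = 1 + (7 - 1*16)*0 = 1 + (7 - 16)*0 = 1 - 9*0 = 1 + 0 = 1)
X(E, S) = (1 + E)/(13 + S) (X(E, S) = (E + 1)/(S + 13) = (1 + E)/(13 + S))
-X(-443, v) = -(1 - 443)/(13 - 133) = -(-442)/(-120) = -(-1)*(-442)/120 = -1*221/60 = -221/60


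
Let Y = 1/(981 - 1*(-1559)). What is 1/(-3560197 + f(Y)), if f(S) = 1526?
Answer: -1/3558671 ≈ -2.8100e-7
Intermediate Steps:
Y = 1/2540 (Y = 1/(981 + 1559) = 1/2540 ≈ 0.00039370)
1/(-3560197 + f(Y)) = 1/(-3560197 + 1526) = 1/(-3558671) = -1/3558671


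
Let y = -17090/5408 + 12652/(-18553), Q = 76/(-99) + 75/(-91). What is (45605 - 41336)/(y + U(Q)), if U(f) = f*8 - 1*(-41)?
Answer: 148415828665104/849092480035 ≈ 174.79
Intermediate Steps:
Q = -14341/9009 (Q = 76*(-1/99) + 75*(-1/91) = -76/99 - 75/91 = -14341/9009 ≈ -1.5919)
U(f) = 41 + 8*f (U(f) = 8*f + 41 = 41 + 8*f)
y = -192746393/50167312 (y = -17090*1/5408 + 12652*(-1/18553) = -8545/2704 - 12652/18553 = -192746393/50167312 ≈ -3.8421)
(45605 - 41336)/(y + U(Q)) = (45605 - 41336)/(-192746393/50167312 + (41 + 8*(-14341/9009))) = 4269/(-192746393/50167312 + (41 - 114728/9009)) = 4269/(-192746393/50167312 + 254641/9009) = 4269/(849092480035/34765947216) = 4269*(34765947216/849092480035) = 148415828665104/849092480035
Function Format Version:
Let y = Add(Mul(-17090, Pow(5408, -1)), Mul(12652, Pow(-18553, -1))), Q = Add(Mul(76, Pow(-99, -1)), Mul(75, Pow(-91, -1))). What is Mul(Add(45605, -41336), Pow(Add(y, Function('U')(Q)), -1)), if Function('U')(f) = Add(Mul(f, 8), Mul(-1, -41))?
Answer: Rational(148415828665104, 849092480035) ≈ 174.79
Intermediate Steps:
Q = Rational(-14341, 9009) (Q = Add(Mul(76, Rational(-1, 99)), Mul(75, Rational(-1, 91))) = Add(Rational(-76, 99), Rational(-75, 91)) = Rational(-14341, 9009) ≈ -1.5919)
Function('U')(f) = Add(41, Mul(8, f)) (Function('U')(f) = Add(Mul(8, f), 41) = Add(41, Mul(8, f)))
y = Rational(-192746393, 50167312) (y = Add(Mul(-17090, Rational(1, 5408)), Mul(12652, Rational(-1, 18553))) = Add(Rational(-8545, 2704), Rational(-12652, 18553)) = Rational(-192746393, 50167312) ≈ -3.8421)
Mul(Add(45605, -41336), Pow(Add(y, Function('U')(Q)), -1)) = Mul(Add(45605, -41336), Pow(Add(Rational(-192746393, 50167312), Add(41, Mul(8, Rational(-14341, 9009)))), -1)) = Mul(4269, Pow(Add(Rational(-192746393, 50167312), Add(41, Rational(-114728, 9009))), -1)) = Mul(4269, Pow(Add(Rational(-192746393, 50167312), Rational(254641, 9009)), -1)) = Mul(4269, Pow(Rational(849092480035, 34765947216), -1)) = Mul(4269, Rational(34765947216, 849092480035)) = Rational(148415828665104, 849092480035)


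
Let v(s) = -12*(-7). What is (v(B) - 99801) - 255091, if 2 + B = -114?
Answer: -354808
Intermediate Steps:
B = -116 (B = -2 - 114 = -116)
v(s) = 84
(v(B) - 99801) - 255091 = (84 - 99801) - 255091 = -99717 - 255091 = -354808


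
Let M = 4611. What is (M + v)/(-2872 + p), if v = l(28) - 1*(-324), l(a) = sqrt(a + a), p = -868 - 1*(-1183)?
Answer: -4935/2557 - 2*sqrt(14)/2557 ≈ -1.9329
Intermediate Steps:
p = 315 (p = -868 + 1183 = 315)
l(a) = sqrt(2)*sqrt(a) (l(a) = sqrt(2*a) = sqrt(2)*sqrt(a))
v = 324 + 2*sqrt(14) (v = sqrt(2)*sqrt(28) - 1*(-324) = sqrt(2)*(2*sqrt(7)) + 324 = 2*sqrt(14) + 324 = 324 + 2*sqrt(14) ≈ 331.48)
(M + v)/(-2872 + p) = (4611 + (324 + 2*sqrt(14)))/(-2872 + 315) = (4935 + 2*sqrt(14))/(-2557) = (4935 + 2*sqrt(14))*(-1/2557) = -4935/2557 - 2*sqrt(14)/2557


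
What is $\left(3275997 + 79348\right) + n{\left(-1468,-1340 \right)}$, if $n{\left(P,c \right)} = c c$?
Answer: $5150945$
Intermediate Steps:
$n{\left(P,c \right)} = c^{2}$
$\left(3275997 + 79348\right) + n{\left(-1468,-1340 \right)} = \left(3275997 + 79348\right) + \left(-1340\right)^{2} = 3355345 + 1795600 = 5150945$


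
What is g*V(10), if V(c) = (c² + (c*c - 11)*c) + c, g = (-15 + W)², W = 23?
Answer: 64000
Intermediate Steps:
g = 64 (g = (-15 + 23)² = 8² = 64)
V(c) = c + c² + c*(-11 + c²) (V(c) = (c² + (c² - 11)*c) + c = (c² + (-11 + c²)*c) + c = (c² + c*(-11 + c²)) + c = c + c² + c*(-11 + c²))
g*V(10) = 64*(10*(-10 + 10 + 10²)) = 64*(10*(-10 + 10 + 100)) = 64*(10*100) = 64*1000 = 64000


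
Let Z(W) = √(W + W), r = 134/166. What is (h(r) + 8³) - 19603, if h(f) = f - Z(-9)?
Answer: -1584486/83 - 3*I*√2 ≈ -19090.0 - 4.2426*I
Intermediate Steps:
r = 67/83 (r = 134*(1/166) = 67/83 ≈ 0.80723)
Z(W) = √2*√W (Z(W) = √(2*W) = √2*√W)
h(f) = f - 3*I*√2 (h(f) = f - √2*√(-9) = f - √2*3*I = f - 3*I*√2)
(h(r) + 8³) - 19603 = ((67/83 - 3*I*√2) + 8³) - 19603 = ((67/83 - 3*I*√2) + 512) - 19603 = (42563/83 - 3*I*√2) - 19603 = -1584486/83 - 3*I*√2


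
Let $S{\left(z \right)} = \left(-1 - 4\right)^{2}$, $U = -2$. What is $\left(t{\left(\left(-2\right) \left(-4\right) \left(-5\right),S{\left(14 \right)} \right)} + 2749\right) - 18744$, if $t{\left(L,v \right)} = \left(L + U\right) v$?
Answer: $-17045$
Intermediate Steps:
$S{\left(z \right)} = 25$ ($S{\left(z \right)} = \left(-5\right)^{2} = 25$)
$t{\left(L,v \right)} = v \left(-2 + L\right)$ ($t{\left(L,v \right)} = \left(L - 2\right) v = \left(-2 + L\right) v = v \left(-2 + L\right)$)
$\left(t{\left(\left(-2\right) \left(-4\right) \left(-5\right),S{\left(14 \right)} \right)} + 2749\right) - 18744 = \left(25 \left(-2 + \left(-2\right) \left(-4\right) \left(-5\right)\right) + 2749\right) - 18744 = \left(25 \left(-2 + 8 \left(-5\right)\right) + 2749\right) - 18744 = \left(25 \left(-2 - 40\right) + 2749\right) - 18744 = \left(25 \left(-42\right) + 2749\right) - 18744 = \left(-1050 + 2749\right) - 18744 = 1699 - 18744 = -17045$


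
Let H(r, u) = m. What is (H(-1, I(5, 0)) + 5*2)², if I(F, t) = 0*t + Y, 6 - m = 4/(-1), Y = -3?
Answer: 400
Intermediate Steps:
m = 10 (m = 6 - 4/(-1) = 6 - 4*(-1) = 6 - 1*(-4) = 6 + 4 = 10)
I(F, t) = -3 (I(F, t) = 0*t - 3 = 0 - 3 = -3)
H(r, u) = 10
(H(-1, I(5, 0)) + 5*2)² = (10 + 5*2)² = (10 + 10)² = 20² = 400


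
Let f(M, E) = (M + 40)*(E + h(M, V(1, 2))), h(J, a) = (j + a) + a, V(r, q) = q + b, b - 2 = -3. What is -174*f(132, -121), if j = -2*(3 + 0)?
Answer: 3741000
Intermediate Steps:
b = -1 (b = 2 - 3 = -1)
j = -6 (j = -2*3 = -6)
V(r, q) = -1 + q (V(r, q) = q - 1 = -1 + q)
h(J, a) = -6 + 2*a (h(J, a) = (-6 + a) + a = -6 + 2*a)
f(M, E) = (-4 + E)*(40 + M) (f(M, E) = (M + 40)*(E + (-6 + 2*(-1 + 2))) = (40 + M)*(E + (-6 + 2*1)) = (40 + M)*(E + (-6 + 2)) = (40 + M)*(E - 4) = (40 + M)*(-4 + E) = (-4 + E)*(40 + M))
-174*f(132, -121) = -174*(-160 - 4*132 + 40*(-121) - 121*132) = -174*(-160 - 528 - 4840 - 15972) = -174*(-21500) = 3741000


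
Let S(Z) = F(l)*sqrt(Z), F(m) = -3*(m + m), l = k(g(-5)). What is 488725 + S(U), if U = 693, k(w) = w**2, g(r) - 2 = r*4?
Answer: 488725 - 5832*sqrt(77) ≈ 4.3755e+5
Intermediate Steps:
g(r) = 2 + 4*r (g(r) = 2 + r*4 = 2 + 4*r)
l = 324 (l = (2 + 4*(-5))**2 = (2 - 20)**2 = (-18)**2 = 324)
F(m) = -6*m
S(Z) = -1944*sqrt(Z) (S(Z) = (-6*324)*sqrt(Z) = -1944*sqrt(Z))
488725 + S(U) = 488725 - 5832*sqrt(77)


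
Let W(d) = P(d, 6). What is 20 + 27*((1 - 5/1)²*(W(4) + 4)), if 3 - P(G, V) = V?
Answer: 452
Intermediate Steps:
P(G, V) = 3 - V
W(d) = -3 (W(d) = 3 - 1*6 = 3 - 6 = -3)
20 + 27*((1 - 5/1)²*(W(4) + 4)) = 20 + 27*((1 - 5/1)²*(-3 + 4)) = 20 + 27*((1 - 5*1)²*1) = 20 + 27*((1 - 5)²*1) = 20 + 27*((-4)²*1) = 20 + 27*(16*1) = 20 + 27*16 = 20 + 432 = 452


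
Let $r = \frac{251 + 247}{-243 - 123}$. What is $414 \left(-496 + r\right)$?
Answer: $- \frac{12560346}{61} \approx -2.0591 \cdot 10^{5}$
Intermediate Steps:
$r = - \frac{83}{61}$ ($r = \frac{498}{-366} = 498 \left(- \frac{1}{366}\right) = - \frac{83}{61} \approx -1.3607$)
$414 \left(-496 + r\right) = 414 \left(-496 - \frac{83}{61}\right) = 414 \left(- \frac{30339}{61}\right) = - \frac{12560346}{61}$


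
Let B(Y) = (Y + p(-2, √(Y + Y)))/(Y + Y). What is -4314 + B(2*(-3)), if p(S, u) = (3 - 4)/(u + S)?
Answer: -414097/96 - I*√3/96 ≈ -4313.5 - 0.018042*I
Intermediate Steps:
p(S, u) = -1/(S + u)
B(Y) = (Y - 1/(-2 + √2*√Y))/(2*Y) (B(Y) = (Y - 1/(-2 + √(Y + Y)))/(Y + Y) = (Y - 1/(-2 + √(2*Y)))/((2*Y)) = (Y - 1/(-2 + √2*√Y))*(1/(2*Y)) = (Y - 1/(-2 + √2*√Y))/(2*Y))
-4314 + B(2*(-3)) = -4314 + (-1 + (2*(-3))*(-2 + √2*√(2*(-3))))/(2*((2*(-3)))*(-2 + √2*√(2*(-3)))) = -4314 + (½)*(-1 - 6*(-2 + √2*√(-6)))/(-6*(-2 + √2*√(-6))) = -4314 + (½)*(-⅙)*(-1 - 6*(-2 + √2*(I*√6)))/(-2 + √2*(I*√6)) = -4314 + (½)*(-⅙)*(-1 - 6*(-2 + 2*I*√3))/(-2 + 2*I*√3) = -4314 + (½)*(-⅙)*(-1 + (12 - 12*I*√3))/(-2 + 2*I*√3) = -4314 + (½)*(-⅙)*(11 - 12*I*√3)/(-2 + 2*I*√3) = -4314 - (11 - 12*I*√3)/(12*(-2 + 2*I*√3))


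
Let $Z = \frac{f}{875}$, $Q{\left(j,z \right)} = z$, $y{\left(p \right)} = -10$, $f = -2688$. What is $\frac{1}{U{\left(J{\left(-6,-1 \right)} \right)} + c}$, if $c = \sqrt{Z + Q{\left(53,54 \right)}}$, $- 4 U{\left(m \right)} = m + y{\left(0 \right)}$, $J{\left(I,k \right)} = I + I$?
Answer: $- \frac{2750}{10339} + \frac{20 \sqrt{31830}}{10339} \approx 0.079137$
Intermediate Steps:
$Z = - \frac{384}{125}$ ($Z = - \frac{2688}{875} = \left(-2688\right) \frac{1}{875} = - \frac{384}{125} \approx -3.072$)
$J{\left(I,k \right)} = 2 I$
$U{\left(m \right)} = \frac{5}{2} - \frac{m}{4}$ ($U{\left(m \right)} = - \frac{m - 10}{4} = - \frac{-10 + m}{4} = \frac{5}{2} - \frac{m}{4}$)
$c = \frac{\sqrt{31830}}{25}$ ($c = \sqrt{- \frac{384}{125} + 54} = \sqrt{\frac{6366}{125}} = \frac{\sqrt{31830}}{25} \approx 7.1364$)
$\frac{1}{U{\left(J{\left(-6,-1 \right)} \right)} + c} = \frac{1}{\left(\frac{5}{2} - \frac{2 \left(-6\right)}{4}\right) + \frac{\sqrt{31830}}{25}} = \frac{1}{\left(\frac{5}{2} - -3\right) + \frac{\sqrt{31830}}{25}} = \frac{1}{\left(\frac{5}{2} + 3\right) + \frac{\sqrt{31830}}{25}} = \frac{1}{\frac{11}{2} + \frac{\sqrt{31830}}{25}}$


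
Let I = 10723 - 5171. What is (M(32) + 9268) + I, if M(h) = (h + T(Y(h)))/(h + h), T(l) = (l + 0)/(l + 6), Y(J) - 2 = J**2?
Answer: 163144235/11008 ≈ 14821.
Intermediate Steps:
Y(J) = 2 + J**2
T(l) = l/(6 + l)
M(h) = (h + (2 + h**2)/(8 + h**2))/(2*h) (M(h) = (h + (2 + h**2)/(6 + (2 + h**2)))/(h + h) = (h + (2 + h**2)/(8 + h**2))/((2*h)) = (h + (2 + h**2)/(8 + h**2))*(1/(2*h)) = (h + (2 + h**2)/(8 + h**2))/(2*h))
I = 5552
(M(32) + 9268) + I = ((1/2)*(2 + 32**2 + 32*(8 + 32**2))/(32*(8 + 32**2)) + 9268) + 5552 = ((1/2)*(1/32)*(2 + 1024 + 32*(8 + 1024))/(8 + 1024) + 9268) + 5552 = ((1/2)*(1/32)*(2 + 1024 + 32*1032)/1032 + 9268) + 5552 = ((1/2)*(1/32)*(1/1032)*(2 + 1024 + 33024) + 9268) + 5552 = ((1/2)*(1/32)*(1/1032)*34050 + 9268) + 5552 = (5675/11008 + 9268) + 5552 = 102027819/11008 + 5552 = 163144235/11008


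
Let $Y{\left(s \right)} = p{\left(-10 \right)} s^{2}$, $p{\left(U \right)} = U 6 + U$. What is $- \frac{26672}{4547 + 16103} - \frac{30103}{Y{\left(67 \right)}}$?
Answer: $- \frac{110850223}{92697850} \approx -1.1958$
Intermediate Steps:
$p{\left(U \right)} = 7 U$ ($p{\left(U \right)} = 6 U + U = 7 U$)
$Y{\left(s \right)} = - 70 s^{2}$ ($Y{\left(s \right)} = 7 \left(-10\right) s^{2} = - 70 s^{2}$)
$- \frac{26672}{4547 + 16103} - \frac{30103}{Y{\left(67 \right)}} = - \frac{26672}{4547 + 16103} - \frac{30103}{\left(-70\right) 67^{2}} = - \frac{26672}{20650} - \frac{30103}{\left(-70\right) 4489} = \left(-26672\right) \frac{1}{20650} - \frac{30103}{-314230} = - \frac{13336}{10325} - - \frac{30103}{314230} = - \frac{13336}{10325} + \frac{30103}{314230} = - \frac{110850223}{92697850}$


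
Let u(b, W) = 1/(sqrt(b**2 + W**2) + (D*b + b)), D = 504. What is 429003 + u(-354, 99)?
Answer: 4570108581487193/10652859261 - sqrt(15013)/10652859261 ≈ 4.2900e+5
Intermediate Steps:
u(b, W) = 1/(sqrt(W**2 + b**2) + 505*b) (u(b, W) = 1/(sqrt(b**2 + W**2) + (504*b + b)) = 1/(sqrt(W**2 + b**2) + 505*b))
429003 + u(-354, 99) = 429003 + 1/(sqrt(99**2 + (-354)**2) + 505*(-354)) = 429003 + 1/(sqrt(9801 + 125316) - 178770) = 429003 + 1/(sqrt(135117) - 178770) = 429003 + 1/(3*sqrt(15013) - 178770) = 429003 + 1/(-178770 + 3*sqrt(15013))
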